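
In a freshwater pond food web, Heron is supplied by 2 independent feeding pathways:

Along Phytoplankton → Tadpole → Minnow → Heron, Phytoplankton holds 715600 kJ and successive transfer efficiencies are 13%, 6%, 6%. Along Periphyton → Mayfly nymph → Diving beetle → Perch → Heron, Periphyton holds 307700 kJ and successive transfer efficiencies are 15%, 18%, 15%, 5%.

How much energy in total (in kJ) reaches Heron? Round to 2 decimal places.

Via Phytoplankton: 715600 × 0.13 × 0.06 × 0.06 = 334.9008 kJ
Via Periphyton: 307700 × 0.15 × 0.18 × 0.15 × 0.05 = 62.30925 kJ
Total at Heron: 334.9008 + 62.30925 = 397.21005 kJ

397.21 kJ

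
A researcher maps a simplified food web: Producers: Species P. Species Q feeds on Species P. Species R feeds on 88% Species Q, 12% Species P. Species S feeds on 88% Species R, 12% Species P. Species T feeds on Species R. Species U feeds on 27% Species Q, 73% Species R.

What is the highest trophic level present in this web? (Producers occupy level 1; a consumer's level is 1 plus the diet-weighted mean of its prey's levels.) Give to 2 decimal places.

3.88

Species Q: 1 + 1 = 2
Species R: 1 + (0.88×2 + 0.12×1) = 2.88
Species S: 1 + (0.88×2.88 + 0.12×1) = 3.6544
Species T: 1 + 2.88 = 3.88
Species U: 1 + (0.27×2 + 0.73×2.88) = 3.6424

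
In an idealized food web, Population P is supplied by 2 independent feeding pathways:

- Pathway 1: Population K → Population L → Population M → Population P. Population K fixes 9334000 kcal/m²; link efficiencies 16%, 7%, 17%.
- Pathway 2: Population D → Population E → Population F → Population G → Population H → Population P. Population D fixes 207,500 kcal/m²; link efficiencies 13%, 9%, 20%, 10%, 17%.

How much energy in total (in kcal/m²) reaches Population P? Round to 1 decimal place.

Pathway 1: 9334000 × 0.16 × 0.07 × 0.17 = 17771.936 kcal/m²
Pathway 2: 207500 × 0.13 × 0.09 × 0.2 × 0.1 × 0.17 = 8.25435 kcal/m²
Total at Population P: 17771.936 + 8.25435 = 17780.19035 kcal/m²

17780.2 kcal/m²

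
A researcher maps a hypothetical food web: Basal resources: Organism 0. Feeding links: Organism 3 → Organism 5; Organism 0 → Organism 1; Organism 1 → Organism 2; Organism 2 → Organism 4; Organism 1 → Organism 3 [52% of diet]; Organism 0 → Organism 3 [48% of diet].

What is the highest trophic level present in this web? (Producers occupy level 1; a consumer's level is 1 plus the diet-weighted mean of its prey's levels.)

4

Organism 1: 1 + 1 = 2
Organism 2: 1 + 2 = 3
Organism 3: 1 + (0.52×2 + 0.48×1) = 2.52
Organism 4: 1 + 3 = 4
Organism 5: 1 + 2.52 = 3.52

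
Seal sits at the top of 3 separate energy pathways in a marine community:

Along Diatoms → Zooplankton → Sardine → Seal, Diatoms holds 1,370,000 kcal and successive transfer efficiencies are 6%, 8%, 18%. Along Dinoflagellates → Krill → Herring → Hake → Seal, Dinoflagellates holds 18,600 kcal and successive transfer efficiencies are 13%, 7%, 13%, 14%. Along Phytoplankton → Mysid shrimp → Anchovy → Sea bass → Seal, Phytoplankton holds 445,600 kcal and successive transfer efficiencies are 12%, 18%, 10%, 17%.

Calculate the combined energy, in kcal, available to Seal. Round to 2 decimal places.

Via Diatoms: 1370000 × 0.06 × 0.08 × 0.18 = 1183.68 kcal
Via Dinoflagellates: 18600 × 0.13 × 0.07 × 0.13 × 0.14 = 3.080532 kcal
Via Phytoplankton: 445600 × 0.12 × 0.18 × 0.1 × 0.17 = 163.62432 kcal
Total at Seal: 1183.68 + 3.080532 + 163.62432 = 1350.384852 kcal

1350.38 kcal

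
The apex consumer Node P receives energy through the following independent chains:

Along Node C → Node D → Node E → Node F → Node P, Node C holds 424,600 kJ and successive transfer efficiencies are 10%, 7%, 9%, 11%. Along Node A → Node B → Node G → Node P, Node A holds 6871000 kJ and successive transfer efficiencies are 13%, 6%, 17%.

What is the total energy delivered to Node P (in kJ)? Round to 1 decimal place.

Via Node C: 424600 × 0.1 × 0.07 × 0.09 × 0.11 = 29.42478 kJ
Via Node A: 6871000 × 0.13 × 0.06 × 0.17 = 9110.946 kJ
Total at Node P: 29.42478 + 9110.946 = 9140.37078 kJ

9140.4 kJ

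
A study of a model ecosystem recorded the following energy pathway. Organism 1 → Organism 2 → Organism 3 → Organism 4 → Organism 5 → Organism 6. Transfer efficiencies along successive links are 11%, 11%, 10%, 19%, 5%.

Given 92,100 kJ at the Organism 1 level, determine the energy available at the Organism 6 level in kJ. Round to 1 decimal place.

Organism 2: 92100 × 0.11 = 10131 kJ
Organism 3: 10131 × 0.11 = 1114.41 kJ
Organism 4: 1114.41 × 0.1 = 111.441 kJ
Organism 5: 111.441 × 0.19 = 21.17379 kJ
Organism 6: 21.17379 × 0.05 = 1.0586895 kJ

1.1 kJ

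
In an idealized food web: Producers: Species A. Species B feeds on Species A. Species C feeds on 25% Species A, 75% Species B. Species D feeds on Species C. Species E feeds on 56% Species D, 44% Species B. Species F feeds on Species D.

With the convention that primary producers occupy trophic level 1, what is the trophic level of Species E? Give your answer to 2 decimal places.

Species B: 1 + 1 = 2
Species C: 1 + (0.25×1 + 0.75×2) = 2.75
Species D: 1 + 2.75 = 3.75
Species E: 1 + (0.56×3.75 + 0.44×2) = 3.98
Species F: 1 + 3.75 = 4.75

3.98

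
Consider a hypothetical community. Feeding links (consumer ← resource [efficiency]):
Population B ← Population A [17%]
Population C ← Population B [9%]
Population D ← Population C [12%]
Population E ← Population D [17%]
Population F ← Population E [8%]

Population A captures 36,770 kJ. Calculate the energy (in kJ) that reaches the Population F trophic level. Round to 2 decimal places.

Population B: 36770 × 0.17 = 6250.9 kJ
Population C: 6250.9 × 0.09 = 562.581 kJ
Population D: 562.581 × 0.12 = 67.50972 kJ
Population E: 67.50972 × 0.17 = 11.4766524 kJ
Population F: 11.4766524 × 0.08 = 0.918132192 kJ

0.92 kJ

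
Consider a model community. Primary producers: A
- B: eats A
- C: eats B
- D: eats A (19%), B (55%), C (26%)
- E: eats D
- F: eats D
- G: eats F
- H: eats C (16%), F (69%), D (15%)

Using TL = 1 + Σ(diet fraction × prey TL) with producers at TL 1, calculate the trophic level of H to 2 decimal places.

4.75

B: 1 + 1 = 2
C: 1 + 2 = 3
D: 1 + (0.19×1 + 0.55×2 + 0.26×3) = 3.07
E: 1 + 3.07 = 4.07
F: 1 + 3.07 = 4.07
G: 1 + 4.07 = 5.07
H: 1 + (0.16×3 + 0.69×4.07 + 0.15×3.07) = 4.7488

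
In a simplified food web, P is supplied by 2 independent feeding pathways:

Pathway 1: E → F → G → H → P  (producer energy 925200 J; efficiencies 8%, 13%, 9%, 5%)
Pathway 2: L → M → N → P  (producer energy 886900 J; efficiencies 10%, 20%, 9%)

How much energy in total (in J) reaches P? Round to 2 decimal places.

1639.72 J

Pathway 1: 925200 × 0.08 × 0.13 × 0.09 × 0.05 = 43.29936 J
Pathway 2: 886900 × 0.1 × 0.2 × 0.09 = 1596.42 J
Total at P: 43.29936 + 1596.42 = 1639.71936 J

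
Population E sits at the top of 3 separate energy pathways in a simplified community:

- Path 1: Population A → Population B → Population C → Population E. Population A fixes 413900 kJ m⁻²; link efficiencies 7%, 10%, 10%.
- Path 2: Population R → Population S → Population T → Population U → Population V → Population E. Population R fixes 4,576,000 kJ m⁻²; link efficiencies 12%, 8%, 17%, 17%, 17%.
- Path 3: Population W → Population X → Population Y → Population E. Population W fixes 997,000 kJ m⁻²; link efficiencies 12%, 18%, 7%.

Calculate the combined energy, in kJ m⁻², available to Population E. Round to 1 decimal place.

Path 1: 413900 × 0.07 × 0.1 × 0.1 = 289.73 kJ m⁻²
Path 2: 4576000 × 0.12 × 0.08 × 0.17 × 0.17 × 0.17 = 215.8261248 kJ m⁻²
Path 3: 997000 × 0.12 × 0.18 × 0.07 = 1507.464 kJ m⁻²
Total at Population E: 289.73 + 215.8261248 + 1507.464 = 2013.0201248 kJ m⁻²

2013.0 kJ m⁻²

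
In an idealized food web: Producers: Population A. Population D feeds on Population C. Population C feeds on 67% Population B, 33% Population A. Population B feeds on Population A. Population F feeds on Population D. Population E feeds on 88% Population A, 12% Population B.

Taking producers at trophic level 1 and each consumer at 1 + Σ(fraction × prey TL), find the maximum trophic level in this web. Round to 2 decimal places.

Population B: 1 + 1 = 2
Population C: 1 + (0.67×2 + 0.33×1) = 2.67
Population D: 1 + 2.67 = 3.67
Population E: 1 + (0.88×1 + 0.12×2) = 2.12
Population F: 1 + 3.67 = 4.67

4.67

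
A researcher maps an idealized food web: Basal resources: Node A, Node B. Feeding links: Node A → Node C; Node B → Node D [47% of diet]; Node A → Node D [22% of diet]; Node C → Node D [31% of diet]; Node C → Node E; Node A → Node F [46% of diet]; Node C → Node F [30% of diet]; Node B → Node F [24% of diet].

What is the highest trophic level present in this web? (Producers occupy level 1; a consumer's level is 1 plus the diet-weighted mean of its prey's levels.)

3

Node C: 1 + 1 = 2
Node D: 1 + (0.47×1 + 0.22×1 + 0.31×2) = 2.31
Node E: 1 + 2 = 3
Node F: 1 + (0.46×1 + 0.3×2 + 0.24×1) = 2.3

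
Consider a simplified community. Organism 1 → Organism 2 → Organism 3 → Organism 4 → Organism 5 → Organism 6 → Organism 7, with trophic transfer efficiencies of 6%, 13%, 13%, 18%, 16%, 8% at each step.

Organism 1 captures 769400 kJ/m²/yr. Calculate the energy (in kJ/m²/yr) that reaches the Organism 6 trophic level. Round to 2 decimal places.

22.47 kJ/m²/yr

Organism 2: 769400 × 0.06 = 46164 kJ/m²/yr
Organism 3: 46164 × 0.13 = 6001.32 kJ/m²/yr
Organism 4: 6001.32 × 0.13 = 780.1716 kJ/m²/yr
Organism 5: 780.1716 × 0.18 = 140.430888 kJ/m²/yr
Organism 6: 140.430888 × 0.16 = 22.46894208 kJ/m²/yr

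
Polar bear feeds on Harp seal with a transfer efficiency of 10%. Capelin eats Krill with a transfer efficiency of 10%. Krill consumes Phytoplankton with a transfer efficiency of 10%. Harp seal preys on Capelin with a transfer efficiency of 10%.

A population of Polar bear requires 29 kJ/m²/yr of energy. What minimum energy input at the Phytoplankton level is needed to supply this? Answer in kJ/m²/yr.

Cumulative transfer efficiency: 0.1 × 0.1 × 0.1 × 0.1 = 0.0001
Phytoplankton energy = 29 / 0.0001 = 290000 kJ/m²/yr

290000 kJ/m²/yr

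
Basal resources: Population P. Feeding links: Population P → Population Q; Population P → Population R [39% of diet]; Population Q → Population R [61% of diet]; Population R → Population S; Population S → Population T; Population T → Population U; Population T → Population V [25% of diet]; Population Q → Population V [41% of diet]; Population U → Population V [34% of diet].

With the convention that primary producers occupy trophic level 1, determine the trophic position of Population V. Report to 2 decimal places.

4.88

Population Q: 1 + 1 = 2
Population R: 1 + (0.39×1 + 0.61×2) = 2.61
Population S: 1 + 2.61 = 3.61
Population T: 1 + 3.61 = 4.61
Population U: 1 + 4.61 = 5.61
Population V: 1 + (0.25×4.61 + 0.41×2 + 0.34×5.61) = 4.8799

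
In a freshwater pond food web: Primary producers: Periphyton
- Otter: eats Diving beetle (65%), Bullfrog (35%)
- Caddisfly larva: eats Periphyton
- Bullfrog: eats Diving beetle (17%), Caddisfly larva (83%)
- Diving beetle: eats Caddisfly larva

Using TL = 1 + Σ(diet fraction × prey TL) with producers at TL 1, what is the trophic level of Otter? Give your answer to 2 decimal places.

4.06

Caddisfly larva: 1 + 1 = 2
Diving beetle: 1 + 2 = 3
Bullfrog: 1 + (0.17×3 + 0.83×2) = 3.17
Otter: 1 + (0.65×3 + 0.35×3.17) = 4.0595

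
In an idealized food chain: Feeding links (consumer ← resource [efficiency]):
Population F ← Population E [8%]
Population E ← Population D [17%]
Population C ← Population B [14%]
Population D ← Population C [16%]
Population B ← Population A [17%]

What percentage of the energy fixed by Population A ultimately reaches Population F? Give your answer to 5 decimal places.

0.00518%

Product of link efficiencies: 0.17 × 0.14 × 0.16 × 0.17 × 0.08 = 0.0000517888
As a percentage: 0.0000517888 × 100 = 0.00518%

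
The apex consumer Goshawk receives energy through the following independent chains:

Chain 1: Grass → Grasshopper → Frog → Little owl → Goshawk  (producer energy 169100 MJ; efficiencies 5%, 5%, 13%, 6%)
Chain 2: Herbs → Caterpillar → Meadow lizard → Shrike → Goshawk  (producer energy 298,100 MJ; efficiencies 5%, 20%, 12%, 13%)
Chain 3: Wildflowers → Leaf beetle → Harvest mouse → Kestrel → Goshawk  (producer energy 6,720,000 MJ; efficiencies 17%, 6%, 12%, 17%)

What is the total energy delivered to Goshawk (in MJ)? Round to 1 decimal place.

1448.1 MJ

Chain 1: 169100 × 0.05 × 0.05 × 0.13 × 0.06 = 3.29745 MJ
Chain 2: 298100 × 0.05 × 0.2 × 0.12 × 0.13 = 46.5036 MJ
Chain 3: 6720000 × 0.17 × 0.06 × 0.12 × 0.17 = 1398.2976 MJ
Total at Goshawk: 3.29745 + 46.5036 + 1398.2976 = 1448.09865 MJ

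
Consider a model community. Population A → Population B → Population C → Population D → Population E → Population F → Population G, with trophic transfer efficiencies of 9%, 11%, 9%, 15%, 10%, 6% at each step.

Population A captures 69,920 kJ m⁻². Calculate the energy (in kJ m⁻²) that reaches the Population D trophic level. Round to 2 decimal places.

62.30 kJ m⁻²

Population B: 69920 × 0.09 = 6292.8 kJ m⁻²
Population C: 6292.8 × 0.11 = 692.208 kJ m⁻²
Population D: 692.208 × 0.09 = 62.29872 kJ m⁻²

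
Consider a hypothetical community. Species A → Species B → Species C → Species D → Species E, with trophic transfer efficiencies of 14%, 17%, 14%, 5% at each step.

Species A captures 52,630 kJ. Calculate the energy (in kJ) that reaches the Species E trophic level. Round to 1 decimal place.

Species B: 52630 × 0.14 = 7368.2 kJ
Species C: 7368.2 × 0.17 = 1252.594 kJ
Species D: 1252.594 × 0.14 = 175.36316 kJ
Species E: 175.36316 × 0.05 = 8.768158 kJ

8.8 kJ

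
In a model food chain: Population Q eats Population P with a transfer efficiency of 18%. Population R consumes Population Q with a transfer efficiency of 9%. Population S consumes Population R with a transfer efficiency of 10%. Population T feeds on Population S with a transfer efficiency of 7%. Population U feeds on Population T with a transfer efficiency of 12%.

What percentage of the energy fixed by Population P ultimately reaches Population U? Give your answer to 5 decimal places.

0.00136%

Product of link efficiencies: 0.18 × 0.09 × 0.1 × 0.07 × 0.12 = 0.000013608
As a percentage: 0.000013608 × 100 = 0.00136%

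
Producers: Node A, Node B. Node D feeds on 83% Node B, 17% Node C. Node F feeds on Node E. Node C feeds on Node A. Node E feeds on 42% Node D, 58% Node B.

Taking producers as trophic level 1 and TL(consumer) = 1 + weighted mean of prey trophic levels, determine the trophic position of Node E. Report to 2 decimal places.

Node C: 1 + 1 = 2
Node D: 1 + (0.83×1 + 0.17×2) = 2.17
Node E: 1 + (0.42×2.17 + 0.58×1) = 2.4914
Node F: 1 + 2.4914 = 3.4914

2.49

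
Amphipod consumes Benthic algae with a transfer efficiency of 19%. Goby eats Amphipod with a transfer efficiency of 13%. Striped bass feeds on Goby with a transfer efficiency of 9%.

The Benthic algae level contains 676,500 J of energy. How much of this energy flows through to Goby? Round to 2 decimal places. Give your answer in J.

16709.55 J

Amphipod: 676500 × 0.19 = 128535 J
Goby: 128535 × 0.13 = 16709.55 J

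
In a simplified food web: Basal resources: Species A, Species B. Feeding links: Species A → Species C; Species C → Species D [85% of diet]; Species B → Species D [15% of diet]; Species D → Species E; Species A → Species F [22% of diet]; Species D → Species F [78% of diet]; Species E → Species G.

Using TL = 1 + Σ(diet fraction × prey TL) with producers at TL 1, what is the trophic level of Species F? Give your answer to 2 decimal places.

Species C: 1 + 1 = 2
Species D: 1 + (0.85×2 + 0.15×1) = 2.85
Species E: 1 + 2.85 = 3.85
Species F: 1 + (0.22×1 + 0.78×2.85) = 3.443
Species G: 1 + 3.85 = 4.85

3.44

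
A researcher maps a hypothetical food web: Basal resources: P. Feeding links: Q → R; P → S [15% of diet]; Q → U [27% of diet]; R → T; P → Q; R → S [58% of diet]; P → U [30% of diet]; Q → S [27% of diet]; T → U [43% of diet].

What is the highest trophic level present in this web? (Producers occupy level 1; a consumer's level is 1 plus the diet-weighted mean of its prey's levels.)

Q: 1 + 1 = 2
R: 1 + 2 = 3
S: 1 + (0.58×3 + 0.15×1 + 0.27×2) = 3.43
T: 1 + 3 = 4
U: 1 + (0.3×1 + 0.43×4 + 0.27×2) = 3.56

4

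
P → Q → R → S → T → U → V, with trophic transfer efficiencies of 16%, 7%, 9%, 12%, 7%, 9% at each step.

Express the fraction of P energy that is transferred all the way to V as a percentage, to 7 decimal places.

Product of link efficiencies: 0.16 × 0.07 × 0.09 × 0.12 × 0.07 × 0.09 = 0.000000762048
As a percentage: 0.000000762048 × 100 = 0.0000762%

0.0000762%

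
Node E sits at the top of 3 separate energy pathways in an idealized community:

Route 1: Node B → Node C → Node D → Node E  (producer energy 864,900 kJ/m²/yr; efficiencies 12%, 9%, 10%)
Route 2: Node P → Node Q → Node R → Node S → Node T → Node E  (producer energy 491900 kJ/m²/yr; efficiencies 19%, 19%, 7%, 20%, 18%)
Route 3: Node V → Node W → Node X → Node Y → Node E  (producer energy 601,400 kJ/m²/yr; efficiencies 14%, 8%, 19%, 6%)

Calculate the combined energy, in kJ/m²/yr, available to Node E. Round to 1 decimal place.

Route 1: 864900 × 0.12 × 0.09 × 0.1 = 934.092 kJ/m²/yr
Route 2: 491900 × 0.19 × 0.19 × 0.07 × 0.2 × 0.18 = 44.7491268 kJ/m²/yr
Route 3: 601400 × 0.14 × 0.08 × 0.19 × 0.06 = 76.786752 kJ/m²/yr
Total at Node E: 934.092 + 44.7491268 + 76.786752 = 1055.6278788 kJ/m²/yr

1055.6 kJ/m²/yr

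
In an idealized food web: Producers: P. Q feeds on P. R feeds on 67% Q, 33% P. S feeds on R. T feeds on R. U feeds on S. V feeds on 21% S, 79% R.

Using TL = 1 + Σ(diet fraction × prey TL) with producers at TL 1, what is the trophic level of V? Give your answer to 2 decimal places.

3.88

Q: 1 + 1 = 2
R: 1 + (0.67×2 + 0.33×1) = 2.67
S: 1 + 2.67 = 3.67
T: 1 + 2.67 = 3.67
U: 1 + 3.67 = 4.67
V: 1 + (0.21×3.67 + 0.79×2.67) = 3.88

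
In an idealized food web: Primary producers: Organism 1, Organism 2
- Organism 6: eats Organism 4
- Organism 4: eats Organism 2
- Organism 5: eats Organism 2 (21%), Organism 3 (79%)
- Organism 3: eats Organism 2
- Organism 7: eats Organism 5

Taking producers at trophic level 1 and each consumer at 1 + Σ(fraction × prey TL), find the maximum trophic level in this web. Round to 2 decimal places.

Organism 3: 1 + 1 = 2
Organism 4: 1 + 1 = 2
Organism 5: 1 + (0.21×1 + 0.79×2) = 2.79
Organism 6: 1 + 2 = 3
Organism 7: 1 + 2.79 = 3.79

3.79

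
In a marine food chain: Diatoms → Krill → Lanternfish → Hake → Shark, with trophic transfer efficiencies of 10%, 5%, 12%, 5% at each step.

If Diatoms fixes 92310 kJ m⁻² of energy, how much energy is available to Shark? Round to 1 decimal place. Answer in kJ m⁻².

Krill: 92310 × 0.1 = 9231 kJ m⁻²
Lanternfish: 9231 × 0.05 = 461.55 kJ m⁻²
Hake: 461.55 × 0.12 = 55.386 kJ m⁻²
Shark: 55.386 × 0.05 = 2.7693 kJ m⁻²

2.8 kJ m⁻²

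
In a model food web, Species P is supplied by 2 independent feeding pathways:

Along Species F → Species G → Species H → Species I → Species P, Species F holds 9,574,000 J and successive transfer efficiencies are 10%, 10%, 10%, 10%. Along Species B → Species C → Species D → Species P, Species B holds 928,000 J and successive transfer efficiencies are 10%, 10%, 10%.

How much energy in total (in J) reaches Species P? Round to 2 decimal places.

Via Species F: 9574000 × 0.1 × 0.1 × 0.1 × 0.1 = 957.4 J
Via Species B: 928000 × 0.1 × 0.1 × 0.1 = 928 J
Total at Species P: 957.4 + 928 = 1885.4 J

1885.40 J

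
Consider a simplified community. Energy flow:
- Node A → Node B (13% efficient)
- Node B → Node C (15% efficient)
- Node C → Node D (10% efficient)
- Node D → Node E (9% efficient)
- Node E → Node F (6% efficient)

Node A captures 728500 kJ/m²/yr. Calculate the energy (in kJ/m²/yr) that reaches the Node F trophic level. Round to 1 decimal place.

7.7 kJ/m²/yr

Node B: 728500 × 0.13 = 94705 kJ/m²/yr
Node C: 94705 × 0.15 = 14205.75 kJ/m²/yr
Node D: 14205.75 × 0.1 = 1420.575 kJ/m²/yr
Node E: 1420.575 × 0.09 = 127.85175 kJ/m²/yr
Node F: 127.85175 × 0.06 = 7.671105 kJ/m²/yr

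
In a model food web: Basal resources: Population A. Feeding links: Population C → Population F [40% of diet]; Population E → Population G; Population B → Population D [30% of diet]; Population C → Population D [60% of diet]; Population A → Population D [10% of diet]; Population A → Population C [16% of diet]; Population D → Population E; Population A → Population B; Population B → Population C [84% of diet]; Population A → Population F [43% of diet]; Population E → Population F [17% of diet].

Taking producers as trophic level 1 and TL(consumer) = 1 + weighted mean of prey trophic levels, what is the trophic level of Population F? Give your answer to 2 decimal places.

Population B: 1 + 1 = 2
Population C: 1 + (0.16×1 + 0.84×2) = 2.84
Population D: 1 + (0.1×1 + 0.3×2 + 0.6×2.84) = 3.404
Population E: 1 + 3.404 = 4.404
Population F: 1 + (0.17×4.404 + 0.43×1 + 0.4×2.84) = 3.31468
Population G: 1 + 4.404 = 5.404

3.31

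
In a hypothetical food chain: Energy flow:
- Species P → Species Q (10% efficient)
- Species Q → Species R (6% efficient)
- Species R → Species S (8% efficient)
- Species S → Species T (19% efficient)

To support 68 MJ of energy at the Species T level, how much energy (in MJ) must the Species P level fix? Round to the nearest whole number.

745614 MJ

Cumulative transfer efficiency: 0.1 × 0.06 × 0.08 × 0.19 = 0.0000912
Species P energy = 68 / 0.0000912 = 745614 MJ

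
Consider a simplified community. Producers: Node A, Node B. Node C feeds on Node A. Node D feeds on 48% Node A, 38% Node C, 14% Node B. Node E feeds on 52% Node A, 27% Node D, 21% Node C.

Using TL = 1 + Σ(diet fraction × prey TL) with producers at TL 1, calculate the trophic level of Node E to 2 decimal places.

Node C: 1 + 1 = 2
Node D: 1 + (0.48×1 + 0.38×2 + 0.14×1) = 2.38
Node E: 1 + (0.52×1 + 0.27×2.38 + 0.21×2) = 2.5826

2.58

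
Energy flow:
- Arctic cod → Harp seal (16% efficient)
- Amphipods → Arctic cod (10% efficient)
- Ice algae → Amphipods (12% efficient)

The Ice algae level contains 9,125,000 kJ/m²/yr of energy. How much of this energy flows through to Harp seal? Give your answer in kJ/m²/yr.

17520 kJ/m²/yr

Amphipods: 9125000 × 0.12 = 1095000 kJ/m²/yr
Arctic cod: 1095000 × 0.1 = 109500 kJ/m²/yr
Harp seal: 109500 × 0.16 = 17520 kJ/m²/yr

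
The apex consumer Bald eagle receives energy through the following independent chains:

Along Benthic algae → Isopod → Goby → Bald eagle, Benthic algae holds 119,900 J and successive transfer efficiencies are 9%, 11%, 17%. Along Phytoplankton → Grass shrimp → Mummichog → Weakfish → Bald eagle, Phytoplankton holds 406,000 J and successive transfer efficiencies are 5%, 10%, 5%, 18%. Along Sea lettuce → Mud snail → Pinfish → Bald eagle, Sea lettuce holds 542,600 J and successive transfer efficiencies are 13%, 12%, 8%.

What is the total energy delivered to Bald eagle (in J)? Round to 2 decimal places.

Via Benthic algae: 119900 × 0.09 × 0.11 × 0.17 = 201.7917 J
Via Phytoplankton: 406000 × 0.05 × 0.1 × 0.05 × 0.18 = 18.27 J
Via Sea lettuce: 542600 × 0.13 × 0.12 × 0.08 = 677.1648 J
Total at Bald eagle: 201.7917 + 18.27 + 677.1648 = 897.2265 J

897.23 J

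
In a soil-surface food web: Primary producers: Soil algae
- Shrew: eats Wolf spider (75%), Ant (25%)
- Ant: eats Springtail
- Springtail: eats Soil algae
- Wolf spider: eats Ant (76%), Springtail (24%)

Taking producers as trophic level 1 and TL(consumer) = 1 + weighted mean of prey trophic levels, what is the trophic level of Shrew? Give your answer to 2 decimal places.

4.57

Springtail: 1 + 1 = 2
Ant: 1 + 2 = 3
Wolf spider: 1 + (0.76×3 + 0.24×2) = 3.76
Shrew: 1 + (0.75×3.76 + 0.25×3) = 4.57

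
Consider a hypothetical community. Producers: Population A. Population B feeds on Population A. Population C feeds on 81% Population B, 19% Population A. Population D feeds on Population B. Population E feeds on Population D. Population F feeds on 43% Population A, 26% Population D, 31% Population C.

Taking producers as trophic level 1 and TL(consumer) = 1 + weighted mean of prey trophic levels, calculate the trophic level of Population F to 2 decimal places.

Population B: 1 + 1 = 2
Population C: 1 + (0.81×2 + 0.19×1) = 2.81
Population D: 1 + 2 = 3
Population E: 1 + 3 = 4
Population F: 1 + (0.43×1 + 0.26×3 + 0.31×2.81) = 3.0811

3.08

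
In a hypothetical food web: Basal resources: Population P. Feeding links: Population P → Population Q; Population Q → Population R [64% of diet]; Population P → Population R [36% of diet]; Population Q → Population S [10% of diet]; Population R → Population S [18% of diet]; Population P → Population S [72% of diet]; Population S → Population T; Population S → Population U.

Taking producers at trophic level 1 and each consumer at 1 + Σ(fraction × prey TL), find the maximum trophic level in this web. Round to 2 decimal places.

Population Q: 1 + 1 = 2
Population R: 1 + (0.64×2 + 0.36×1) = 2.64
Population S: 1 + (0.1×2 + 0.18×2.64 + 0.72×1) = 2.3952
Population T: 1 + 2.3952 = 3.3952
Population U: 1 + 2.3952 = 3.3952

3.40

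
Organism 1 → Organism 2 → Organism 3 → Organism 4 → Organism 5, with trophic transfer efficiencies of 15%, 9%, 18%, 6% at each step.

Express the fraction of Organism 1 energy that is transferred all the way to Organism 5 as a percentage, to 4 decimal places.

0.0146%

Product of link efficiencies: 0.15 × 0.09 × 0.18 × 0.06 = 0.0001458
As a percentage: 0.0001458 × 100 = 0.0146%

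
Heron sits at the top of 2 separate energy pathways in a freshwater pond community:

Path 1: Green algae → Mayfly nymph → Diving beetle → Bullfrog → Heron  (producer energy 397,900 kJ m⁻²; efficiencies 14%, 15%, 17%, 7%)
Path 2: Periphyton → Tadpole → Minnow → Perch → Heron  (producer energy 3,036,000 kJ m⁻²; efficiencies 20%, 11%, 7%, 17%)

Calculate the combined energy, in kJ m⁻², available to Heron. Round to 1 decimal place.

Path 1: 397900 × 0.14 × 0.15 × 0.17 × 0.07 = 99.43521 kJ m⁻²
Path 2: 3036000 × 0.2 × 0.11 × 0.07 × 0.17 = 794.8248 kJ m⁻²
Total at Heron: 99.43521 + 794.8248 = 894.26001 kJ m⁻²

894.3 kJ m⁻²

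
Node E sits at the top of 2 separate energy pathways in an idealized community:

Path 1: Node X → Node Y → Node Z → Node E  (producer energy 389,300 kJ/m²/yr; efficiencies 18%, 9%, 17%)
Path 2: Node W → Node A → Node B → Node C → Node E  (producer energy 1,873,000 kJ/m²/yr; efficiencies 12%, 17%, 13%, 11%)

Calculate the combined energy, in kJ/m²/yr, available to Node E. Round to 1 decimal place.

1618.5 kJ/m²/yr

Path 1: 389300 × 0.18 × 0.09 × 0.17 = 1072.1322 kJ/m²/yr
Path 2: 1873000 × 0.12 × 0.17 × 0.13 × 0.11 = 546.39156 kJ/m²/yr
Total at Node E: 1072.1322 + 546.39156 = 1618.52376 kJ/m²/yr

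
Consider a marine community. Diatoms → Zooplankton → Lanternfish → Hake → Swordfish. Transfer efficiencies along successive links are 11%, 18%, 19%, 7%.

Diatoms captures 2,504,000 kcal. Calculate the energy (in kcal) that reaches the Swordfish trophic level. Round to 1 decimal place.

Zooplankton: 2504000 × 0.11 = 275440 kcal
Lanternfish: 275440 × 0.18 = 49579.2 kcal
Hake: 49579.2 × 0.19 = 9420.048 kcal
Swordfish: 9420.048 × 0.07 = 659.40336 kcal

659.4 kcal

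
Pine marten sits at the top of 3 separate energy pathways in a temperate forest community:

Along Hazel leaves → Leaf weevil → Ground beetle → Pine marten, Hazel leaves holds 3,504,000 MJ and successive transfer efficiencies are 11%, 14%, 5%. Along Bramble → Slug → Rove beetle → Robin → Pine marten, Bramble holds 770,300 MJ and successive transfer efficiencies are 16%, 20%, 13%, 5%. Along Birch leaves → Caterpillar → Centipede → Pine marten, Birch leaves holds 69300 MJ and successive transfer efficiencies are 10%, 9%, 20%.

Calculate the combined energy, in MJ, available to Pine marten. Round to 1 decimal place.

2983.0 MJ

Via Hazel leaves: 3504000 × 0.11 × 0.14 × 0.05 = 2698.08 MJ
Via Bramble: 770300 × 0.16 × 0.2 × 0.13 × 0.05 = 160.2224 MJ
Via Birch leaves: 69300 × 0.1 × 0.09 × 0.2 = 124.74 MJ
Total at Pine marten: 2698.08 + 160.2224 + 124.74 = 2983.0424 MJ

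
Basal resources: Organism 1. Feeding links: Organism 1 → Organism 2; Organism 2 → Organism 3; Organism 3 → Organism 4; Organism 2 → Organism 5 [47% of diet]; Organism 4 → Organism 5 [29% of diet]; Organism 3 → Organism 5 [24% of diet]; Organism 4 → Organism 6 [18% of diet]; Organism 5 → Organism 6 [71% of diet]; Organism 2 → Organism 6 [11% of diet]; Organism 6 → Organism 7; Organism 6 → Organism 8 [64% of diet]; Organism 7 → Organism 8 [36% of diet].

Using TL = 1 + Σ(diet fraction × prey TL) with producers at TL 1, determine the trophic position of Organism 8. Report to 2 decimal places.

6.01

Organism 2: 1 + 1 = 2
Organism 3: 1 + 2 = 3
Organism 4: 1 + 3 = 4
Organism 5: 1 + (0.47×2 + 0.29×4 + 0.24×3) = 3.82
Organism 6: 1 + (0.18×4 + 0.71×3.82 + 0.11×2) = 4.6522
Organism 7: 1 + 4.6522 = 5.6522
Organism 8: 1 + (0.64×4.6522 + 0.36×5.6522) = 6.0122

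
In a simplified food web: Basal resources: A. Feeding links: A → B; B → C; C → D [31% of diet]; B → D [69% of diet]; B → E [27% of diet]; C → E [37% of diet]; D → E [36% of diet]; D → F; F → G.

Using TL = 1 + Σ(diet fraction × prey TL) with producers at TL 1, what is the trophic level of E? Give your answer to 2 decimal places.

B: 1 + 1 = 2
C: 1 + 2 = 3
D: 1 + (0.31×3 + 0.69×2) = 3.31
E: 1 + (0.27×2 + 0.37×3 + 0.36×3.31) = 3.8416
F: 1 + 3.31 = 4.31
G: 1 + 4.31 = 5.31

3.84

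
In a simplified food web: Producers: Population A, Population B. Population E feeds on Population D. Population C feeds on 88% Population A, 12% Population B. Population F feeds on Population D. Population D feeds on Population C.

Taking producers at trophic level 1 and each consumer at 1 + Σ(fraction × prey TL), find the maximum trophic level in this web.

Population C: 1 + (0.88×1 + 0.12×1) = 2
Population D: 1 + 2 = 3
Population E: 1 + 3 = 4
Population F: 1 + 3 = 4

4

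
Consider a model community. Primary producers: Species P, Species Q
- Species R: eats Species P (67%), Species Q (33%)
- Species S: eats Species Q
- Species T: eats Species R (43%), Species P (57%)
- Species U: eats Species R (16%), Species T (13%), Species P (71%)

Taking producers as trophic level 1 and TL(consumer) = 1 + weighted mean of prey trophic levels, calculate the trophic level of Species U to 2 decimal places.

Species R: 1 + (0.67×1 + 0.33×1) = 2
Species S: 1 + 1 = 2
Species T: 1 + (0.43×2 + 0.57×1) = 2.43
Species U: 1 + (0.16×2 + 0.13×2.43 + 0.71×1) = 2.3459

2.35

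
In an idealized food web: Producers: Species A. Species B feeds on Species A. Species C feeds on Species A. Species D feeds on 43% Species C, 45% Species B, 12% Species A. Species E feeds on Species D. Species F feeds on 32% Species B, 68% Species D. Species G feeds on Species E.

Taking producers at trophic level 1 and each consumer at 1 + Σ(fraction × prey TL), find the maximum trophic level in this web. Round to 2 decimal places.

Species B: 1 + 1 = 2
Species C: 1 + 1 = 2
Species D: 1 + (0.43×2 + 0.45×2 + 0.12×1) = 2.88
Species E: 1 + 2.88 = 3.88
Species F: 1 + (0.32×2 + 0.68×2.88) = 3.5984
Species G: 1 + 3.88 = 4.88

4.88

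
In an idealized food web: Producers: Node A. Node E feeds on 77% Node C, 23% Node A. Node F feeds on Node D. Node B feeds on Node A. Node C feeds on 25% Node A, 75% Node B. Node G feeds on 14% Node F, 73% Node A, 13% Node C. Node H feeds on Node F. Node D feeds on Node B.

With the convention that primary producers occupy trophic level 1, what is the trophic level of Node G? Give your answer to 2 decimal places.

Node B: 1 + 1 = 2
Node C: 1 + (0.25×1 + 0.75×2) = 2.75
Node D: 1 + 2 = 3
Node E: 1 + (0.77×2.75 + 0.23×1) = 3.3475
Node F: 1 + 3 = 4
Node G: 1 + (0.14×4 + 0.73×1 + 0.13×2.75) = 2.6475
Node H: 1 + 4 = 5

2.65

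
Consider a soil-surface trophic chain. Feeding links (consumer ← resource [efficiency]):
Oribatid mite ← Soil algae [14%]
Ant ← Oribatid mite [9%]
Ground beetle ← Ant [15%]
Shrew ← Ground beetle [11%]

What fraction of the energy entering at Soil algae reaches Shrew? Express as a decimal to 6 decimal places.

Product of link efficiencies: 0.14 × 0.09 × 0.15 × 0.11 = 0.0002079

0.000208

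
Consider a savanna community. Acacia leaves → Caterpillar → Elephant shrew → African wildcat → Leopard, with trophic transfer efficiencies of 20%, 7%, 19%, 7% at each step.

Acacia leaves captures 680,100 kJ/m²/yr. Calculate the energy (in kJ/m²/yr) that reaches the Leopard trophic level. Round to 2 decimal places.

126.63 kJ/m²/yr

Caterpillar: 680100 × 0.2 = 136020 kJ/m²/yr
Elephant shrew: 136020 × 0.07 = 9521.4 kJ/m²/yr
African wildcat: 9521.4 × 0.19 = 1809.066 kJ/m²/yr
Leopard: 1809.066 × 0.07 = 126.63462 kJ/m²/yr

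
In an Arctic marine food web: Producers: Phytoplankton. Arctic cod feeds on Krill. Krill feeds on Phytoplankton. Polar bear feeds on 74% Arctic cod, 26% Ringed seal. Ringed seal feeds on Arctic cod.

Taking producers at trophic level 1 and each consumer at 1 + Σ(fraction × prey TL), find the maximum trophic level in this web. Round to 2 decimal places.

4.26

Krill: 1 + 1 = 2
Arctic cod: 1 + 2 = 3
Ringed seal: 1 + 3 = 4
Polar bear: 1 + (0.74×3 + 0.26×4) = 4.26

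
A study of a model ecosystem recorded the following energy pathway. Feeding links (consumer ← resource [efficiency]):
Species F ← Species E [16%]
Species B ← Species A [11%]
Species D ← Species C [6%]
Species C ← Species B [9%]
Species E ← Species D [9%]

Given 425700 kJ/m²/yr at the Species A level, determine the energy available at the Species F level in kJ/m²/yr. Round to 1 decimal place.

3.6 kJ/m²/yr

Species B: 425700 × 0.11 = 46827 kJ/m²/yr
Species C: 46827 × 0.09 = 4214.43 kJ/m²/yr
Species D: 4214.43 × 0.06 = 252.8658 kJ/m²/yr
Species E: 252.8658 × 0.09 = 22.757922 kJ/m²/yr
Species F: 22.757922 × 0.16 = 3.64126752 kJ/m²/yr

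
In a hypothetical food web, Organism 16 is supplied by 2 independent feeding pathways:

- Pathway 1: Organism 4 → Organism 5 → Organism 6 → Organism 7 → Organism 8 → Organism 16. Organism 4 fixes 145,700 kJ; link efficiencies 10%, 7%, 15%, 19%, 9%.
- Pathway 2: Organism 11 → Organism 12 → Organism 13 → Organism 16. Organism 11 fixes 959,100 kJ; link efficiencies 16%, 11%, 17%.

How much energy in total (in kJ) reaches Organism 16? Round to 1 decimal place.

2872.2 kJ

Pathway 1: 145700 × 0.1 × 0.07 × 0.15 × 0.19 × 0.09 = 2.6160435 kJ
Pathway 2: 959100 × 0.16 × 0.11 × 0.17 = 2869.6272 kJ
Total at Organism 16: 2.6160435 + 2869.6272 = 2872.2432435 kJ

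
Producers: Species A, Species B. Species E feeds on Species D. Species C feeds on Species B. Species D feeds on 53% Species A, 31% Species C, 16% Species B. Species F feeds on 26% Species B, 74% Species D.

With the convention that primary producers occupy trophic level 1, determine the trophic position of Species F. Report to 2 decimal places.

Species C: 1 + 1 = 2
Species D: 1 + (0.53×1 + 0.31×2 + 0.16×1) = 2.31
Species E: 1 + 2.31 = 3.31
Species F: 1 + (0.26×1 + 0.74×2.31) = 2.9694

2.97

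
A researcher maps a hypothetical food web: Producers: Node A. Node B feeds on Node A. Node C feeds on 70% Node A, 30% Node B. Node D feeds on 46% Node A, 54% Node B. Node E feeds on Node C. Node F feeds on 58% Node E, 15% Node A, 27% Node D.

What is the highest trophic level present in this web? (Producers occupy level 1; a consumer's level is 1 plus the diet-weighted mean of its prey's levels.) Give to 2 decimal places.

Node B: 1 + 1 = 2
Node C: 1 + (0.7×1 + 0.3×2) = 2.3
Node D: 1 + (0.46×1 + 0.54×2) = 2.54
Node E: 1 + 2.3 = 3.3
Node F: 1 + (0.58×3.3 + 0.15×1 + 0.27×2.54) = 3.7498

3.75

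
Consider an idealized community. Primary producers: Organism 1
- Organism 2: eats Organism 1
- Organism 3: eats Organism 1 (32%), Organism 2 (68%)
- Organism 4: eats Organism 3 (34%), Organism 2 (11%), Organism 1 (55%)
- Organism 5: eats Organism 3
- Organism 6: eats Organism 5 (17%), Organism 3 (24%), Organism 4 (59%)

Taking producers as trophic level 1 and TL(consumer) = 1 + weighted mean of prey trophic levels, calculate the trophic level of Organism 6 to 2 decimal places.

3.85

Organism 2: 1 + 1 = 2
Organism 3: 1 + (0.32×1 + 0.68×2) = 2.68
Organism 4: 1 + (0.34×2.68 + 0.11×2 + 0.55×1) = 2.6812
Organism 5: 1 + 2.68 = 3.68
Organism 6: 1 + (0.17×3.68 + 0.24×2.68 + 0.59×2.6812) = 3.850708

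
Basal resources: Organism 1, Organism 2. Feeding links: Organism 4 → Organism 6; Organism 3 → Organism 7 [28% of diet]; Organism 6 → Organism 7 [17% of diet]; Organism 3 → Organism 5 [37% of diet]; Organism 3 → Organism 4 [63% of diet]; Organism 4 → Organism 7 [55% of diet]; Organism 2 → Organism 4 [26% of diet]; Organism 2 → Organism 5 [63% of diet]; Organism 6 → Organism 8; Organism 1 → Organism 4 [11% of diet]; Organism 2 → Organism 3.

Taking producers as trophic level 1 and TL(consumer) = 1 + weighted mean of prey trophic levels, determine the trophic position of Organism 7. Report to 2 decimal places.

3.62

Organism 3: 1 + 1 = 2
Organism 4: 1 + (0.26×1 + 0.11×1 + 0.63×2) = 2.63
Organism 5: 1 + (0.63×1 + 0.37×2) = 2.37
Organism 6: 1 + 2.63 = 3.63
Organism 7: 1 + (0.55×2.63 + 0.17×3.63 + 0.28×2) = 3.6236
Organism 8: 1 + 3.63 = 4.63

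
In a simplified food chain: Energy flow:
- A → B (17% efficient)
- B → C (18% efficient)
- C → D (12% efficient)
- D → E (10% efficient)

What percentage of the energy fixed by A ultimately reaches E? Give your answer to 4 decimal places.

Product of link efficiencies: 0.17 × 0.18 × 0.12 × 0.1 = 0.0003672
As a percentage: 0.0003672 × 100 = 0.0367%

0.0367%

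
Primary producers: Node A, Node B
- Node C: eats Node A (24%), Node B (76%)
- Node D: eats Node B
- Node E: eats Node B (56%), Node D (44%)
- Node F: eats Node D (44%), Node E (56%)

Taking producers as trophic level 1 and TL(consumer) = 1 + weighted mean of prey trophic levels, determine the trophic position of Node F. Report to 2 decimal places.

3.25

Node C: 1 + (0.24×1 + 0.76×1) = 2
Node D: 1 + 1 = 2
Node E: 1 + (0.56×1 + 0.44×2) = 2.44
Node F: 1 + (0.44×2 + 0.56×2.44) = 3.2464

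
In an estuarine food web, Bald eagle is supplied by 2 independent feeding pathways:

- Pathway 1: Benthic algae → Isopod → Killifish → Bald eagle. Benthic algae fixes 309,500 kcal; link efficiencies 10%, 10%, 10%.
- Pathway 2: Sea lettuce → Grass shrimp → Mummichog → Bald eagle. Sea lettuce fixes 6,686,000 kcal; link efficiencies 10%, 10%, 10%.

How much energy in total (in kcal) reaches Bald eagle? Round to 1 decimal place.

Pathway 1: 309500 × 0.1 × 0.1 × 0.1 = 309.5 kcal
Pathway 2: 6686000 × 0.1 × 0.1 × 0.1 = 6686 kcal
Total at Bald eagle: 309.5 + 6686 = 6995.5 kcal

6995.5 kcal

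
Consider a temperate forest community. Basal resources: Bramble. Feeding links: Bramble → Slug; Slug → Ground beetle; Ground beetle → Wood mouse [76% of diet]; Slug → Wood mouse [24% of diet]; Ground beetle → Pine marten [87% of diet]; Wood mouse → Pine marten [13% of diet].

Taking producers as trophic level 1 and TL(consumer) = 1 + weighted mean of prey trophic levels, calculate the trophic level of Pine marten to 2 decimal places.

Slug: 1 + 1 = 2
Ground beetle: 1 + 2 = 3
Wood mouse: 1 + (0.76×3 + 0.24×2) = 3.76
Pine marten: 1 + (0.87×3 + 0.13×3.76) = 4.0988

4.10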